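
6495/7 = 927  +  6/7 =927.86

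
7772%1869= 296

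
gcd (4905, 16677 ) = 981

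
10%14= 10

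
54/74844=1/1386=0.00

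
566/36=15 + 13/18 = 15.72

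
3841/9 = 3841/9 = 426.78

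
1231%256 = 207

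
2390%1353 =1037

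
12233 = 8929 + 3304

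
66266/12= 5522 + 1/6  =  5522.17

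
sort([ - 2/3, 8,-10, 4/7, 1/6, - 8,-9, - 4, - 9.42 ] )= [ - 10, - 9.42, - 9,  -  8,- 4,  -  2/3, 1/6, 4/7,8] 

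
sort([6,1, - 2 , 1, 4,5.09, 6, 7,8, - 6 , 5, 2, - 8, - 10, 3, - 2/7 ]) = [ - 10, - 8 , - 6, - 2, - 2/7,1, 1, 2, 3, 4,5, 5.09, 6, 6 , 7 , 8 ]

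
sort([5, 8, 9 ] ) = [5 , 8, 9 ]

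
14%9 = 5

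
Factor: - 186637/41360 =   -  2^( - 4 )*5^( - 1) * 19^2 = -361/80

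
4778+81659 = 86437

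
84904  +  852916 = 937820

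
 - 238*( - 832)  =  198016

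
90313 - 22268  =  68045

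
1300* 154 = 200200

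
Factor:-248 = -2^3 * 31^1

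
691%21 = 19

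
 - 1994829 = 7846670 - 9841499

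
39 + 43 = 82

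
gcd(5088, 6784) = 1696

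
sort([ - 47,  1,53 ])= [  -  47, 1 , 53]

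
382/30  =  191/15 = 12.73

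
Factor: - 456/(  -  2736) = 2^( - 1)*3^( - 1) = 1/6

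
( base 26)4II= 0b110001110110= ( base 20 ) 7ja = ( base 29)3N0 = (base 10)3190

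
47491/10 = 4749 + 1/10 = 4749.10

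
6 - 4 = 2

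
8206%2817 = 2572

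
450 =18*25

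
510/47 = 10 + 40/47 = 10.85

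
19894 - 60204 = - 40310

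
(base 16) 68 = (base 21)4K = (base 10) 104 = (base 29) 3h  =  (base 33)35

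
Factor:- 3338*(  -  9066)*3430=2^3*3^1*5^1*7^3*1511^1*1669^1  =  103799716440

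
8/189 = 8/189= 0.04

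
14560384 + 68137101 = 82697485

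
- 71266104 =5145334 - 76411438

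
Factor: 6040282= 2^1 * 491^1*6151^1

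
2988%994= 6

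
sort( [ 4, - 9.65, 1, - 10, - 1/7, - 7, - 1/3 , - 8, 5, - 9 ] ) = [ - 10, - 9.65, - 9, - 8, - 7,-1/3, - 1/7,1, 4 , 5]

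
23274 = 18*1293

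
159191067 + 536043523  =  695234590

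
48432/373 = 129 +315/373 = 129.84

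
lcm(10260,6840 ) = 20520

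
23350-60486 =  - 37136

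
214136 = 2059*104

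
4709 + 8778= 13487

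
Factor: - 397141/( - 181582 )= 2^(  -  1)*23^1*31^1*163^( - 1)  =  713/326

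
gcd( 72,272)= 8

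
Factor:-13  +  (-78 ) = - 91 =-7^1*13^1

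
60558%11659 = 2263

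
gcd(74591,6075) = 1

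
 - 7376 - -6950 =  - 426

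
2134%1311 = 823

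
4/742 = 2/371=0.01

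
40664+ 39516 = 80180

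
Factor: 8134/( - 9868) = -4067/4934 = -2^(-1)*7^2*  83^1*2467^(- 1)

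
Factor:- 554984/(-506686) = 277492/253343= 2^2 * 173^1*401^1  *253343^( - 1)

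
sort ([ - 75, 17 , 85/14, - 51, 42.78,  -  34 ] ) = [ - 75, - 51, - 34 , 85/14, 17, 42.78 ]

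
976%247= 235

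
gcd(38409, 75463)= 1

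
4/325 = 4/325 = 0.01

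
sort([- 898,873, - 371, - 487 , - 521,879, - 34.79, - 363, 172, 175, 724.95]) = [ - 898, - 521, - 487, - 371, - 363, - 34.79, 172,175,724.95, 873,879 ]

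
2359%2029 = 330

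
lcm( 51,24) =408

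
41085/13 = 3160+5/13= 3160.38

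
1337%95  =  7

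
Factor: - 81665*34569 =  - 2823077385= - 3^2 * 5^1 * 23^1 * 167^1*16333^1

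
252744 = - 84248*( - 3)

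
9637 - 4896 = 4741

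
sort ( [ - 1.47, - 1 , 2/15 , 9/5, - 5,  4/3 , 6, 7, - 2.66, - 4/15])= [ - 5, - 2.66, - 1.47, - 1, - 4/15,2/15,  4/3,  9/5, 6,7]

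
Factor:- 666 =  -2^1 *3^2*37^1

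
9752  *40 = 390080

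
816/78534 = 136/13089 = 0.01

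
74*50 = 3700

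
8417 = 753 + 7664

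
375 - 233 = 142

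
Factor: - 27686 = - 2^1*109^1*127^1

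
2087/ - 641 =-2087/641 = -3.26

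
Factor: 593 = 593^1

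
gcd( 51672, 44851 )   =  1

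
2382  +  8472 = 10854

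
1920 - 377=1543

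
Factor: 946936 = 2^3*41^1*2887^1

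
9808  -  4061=5747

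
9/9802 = 9/9802 = 0.00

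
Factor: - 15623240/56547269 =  - 2^3*5^1*191^ ( - 1) * 383^( - 1)*773^( - 1)*390581^1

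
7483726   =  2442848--5040878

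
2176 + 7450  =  9626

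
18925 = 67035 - 48110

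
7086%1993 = 1107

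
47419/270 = 47419/270=   175.63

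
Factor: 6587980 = 2^2*5^1*7^1*47057^1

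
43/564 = 43/564=0.08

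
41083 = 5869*7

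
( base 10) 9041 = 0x2351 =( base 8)21521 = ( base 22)iel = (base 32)8QH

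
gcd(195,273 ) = 39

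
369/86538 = 123/28846 = 0.00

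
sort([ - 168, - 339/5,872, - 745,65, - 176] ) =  [ - 745, - 176,  -  168, - 339/5, 65,872]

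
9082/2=4541=   4541.00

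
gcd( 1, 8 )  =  1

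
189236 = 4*47309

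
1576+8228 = 9804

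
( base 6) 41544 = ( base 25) 8o8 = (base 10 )5608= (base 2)1010111101000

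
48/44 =12/11 = 1.09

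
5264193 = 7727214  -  2463021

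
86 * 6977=600022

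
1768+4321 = 6089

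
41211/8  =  41211/8 = 5151.38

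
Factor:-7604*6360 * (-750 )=2^6*3^2*5^4*53^1*1901^1 = 36271080000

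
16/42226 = 8/21113=0.00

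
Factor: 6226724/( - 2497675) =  - 2^2 * 5^( - 2) * 7^2 *31769^1*99907^( - 1 ) 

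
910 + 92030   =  92940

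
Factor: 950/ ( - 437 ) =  - 2^1*5^2 * 23^(-1 )  =  - 50/23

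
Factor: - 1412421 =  - 3^1*43^1*10949^1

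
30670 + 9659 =40329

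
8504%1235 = 1094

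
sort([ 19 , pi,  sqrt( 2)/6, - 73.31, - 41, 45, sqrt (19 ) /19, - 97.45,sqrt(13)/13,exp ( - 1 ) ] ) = [ - 97.45,-73.31, - 41, sqrt(19) /19, sqrt(2 ) /6,sqrt(13 ) /13, exp( - 1 ),pi , 19,  45 ]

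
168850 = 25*6754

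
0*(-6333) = 0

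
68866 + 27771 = 96637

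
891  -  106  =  785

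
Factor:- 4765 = -5^1*953^1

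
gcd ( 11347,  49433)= 1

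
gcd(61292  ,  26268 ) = 8756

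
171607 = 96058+75549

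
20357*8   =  162856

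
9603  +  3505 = 13108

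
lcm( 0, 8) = 0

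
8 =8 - 0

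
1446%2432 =1446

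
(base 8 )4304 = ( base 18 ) 6gc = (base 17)7D0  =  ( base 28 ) 2O4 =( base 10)2244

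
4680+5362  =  10042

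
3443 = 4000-557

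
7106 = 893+6213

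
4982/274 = 18 + 25/137 = 18.18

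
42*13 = 546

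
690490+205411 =895901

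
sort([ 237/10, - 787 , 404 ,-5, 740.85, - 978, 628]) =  [ -978,  -  787, -5, 237/10,404 , 628,740.85]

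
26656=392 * 68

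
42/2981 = 42/2981 = 0.01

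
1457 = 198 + 1259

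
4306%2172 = 2134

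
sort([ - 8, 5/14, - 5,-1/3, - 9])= [- 9 ,  -  8 ,  -  5, - 1/3, 5/14 ]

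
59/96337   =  59/96337   =  0.00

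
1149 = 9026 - 7877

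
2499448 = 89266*28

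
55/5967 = 55/5967 = 0.01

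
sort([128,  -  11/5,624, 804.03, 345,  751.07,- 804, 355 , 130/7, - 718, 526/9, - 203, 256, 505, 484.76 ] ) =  [ - 804,  -  718, - 203, - 11/5,130/7, 526/9, 128, 256, 345,355, 484.76,505, 624 , 751.07,804.03 ]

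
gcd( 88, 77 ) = 11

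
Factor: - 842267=-842267^1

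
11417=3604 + 7813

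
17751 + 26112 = 43863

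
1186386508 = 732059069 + 454327439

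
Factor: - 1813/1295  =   - 7/5 = - 5^( - 1 ) * 7^1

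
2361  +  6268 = 8629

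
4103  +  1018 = 5121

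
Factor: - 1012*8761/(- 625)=2^2*5^( - 4)*11^1*23^1*8761^1 = 8866132/625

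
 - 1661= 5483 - 7144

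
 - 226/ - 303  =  226/303 = 0.75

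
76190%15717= 13322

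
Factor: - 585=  - 3^2*5^1 * 13^1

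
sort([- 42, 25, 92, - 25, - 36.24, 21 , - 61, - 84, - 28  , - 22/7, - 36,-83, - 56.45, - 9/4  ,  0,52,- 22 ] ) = [ - 84, - 83 , - 61, - 56.45, -42, -36.24, - 36, - 28, - 25, - 22, -22/7, - 9/4, 0,  21, 25, 52, 92 ]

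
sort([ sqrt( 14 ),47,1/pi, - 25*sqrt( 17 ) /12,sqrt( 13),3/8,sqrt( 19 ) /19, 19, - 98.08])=[ - 98.08, - 25*sqrt(17 ) /12, sqrt( 19 )/19,1/pi,3/8,sqrt( 13 ),sqrt(14),19,47 ] 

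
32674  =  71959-39285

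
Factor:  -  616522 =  - 2^1 * 17^1*18133^1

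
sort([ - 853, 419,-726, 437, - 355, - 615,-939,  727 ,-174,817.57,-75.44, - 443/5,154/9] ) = [ - 939 , - 853, - 726, - 615, -355, - 174,  -  443/5, - 75.44 , 154/9,419,437,727,  817.57]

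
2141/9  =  237 + 8/9 = 237.89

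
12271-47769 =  - 35498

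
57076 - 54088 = 2988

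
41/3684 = 41/3684 = 0.01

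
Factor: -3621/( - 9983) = 3^1*17^1*67^( - 1 )*71^1*149^( - 1)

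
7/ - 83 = - 7/83 = - 0.08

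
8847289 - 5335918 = 3511371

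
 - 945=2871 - 3816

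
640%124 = 20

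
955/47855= 191/9571 = 0.02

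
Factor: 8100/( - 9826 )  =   -4050/4913 = -2^1*3^4*5^2 * 17^( - 3) 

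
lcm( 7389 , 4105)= 36945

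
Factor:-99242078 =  - 2^1 * 13^1*1669^1* 2287^1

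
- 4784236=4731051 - 9515287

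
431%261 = 170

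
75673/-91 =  - 832 + 3/7 = -831.57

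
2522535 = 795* 3173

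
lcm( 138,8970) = 8970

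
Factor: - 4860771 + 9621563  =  4760792 =2^3*19^1*31321^1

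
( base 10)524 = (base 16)20c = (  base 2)1000001100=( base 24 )LK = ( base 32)GC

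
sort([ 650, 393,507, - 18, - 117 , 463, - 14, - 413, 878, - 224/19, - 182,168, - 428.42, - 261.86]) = [ - 428.42,  -  413 ,  -  261.86, - 182, - 117 ,-18 , - 14,-224/19,168,393,463,507,  650,878] 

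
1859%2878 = 1859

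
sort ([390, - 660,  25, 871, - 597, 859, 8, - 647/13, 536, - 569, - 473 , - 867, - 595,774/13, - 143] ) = [ - 867, - 660, - 597, -595, - 569,-473, - 143,-647/13, 8, 25, 774/13,390, 536, 859, 871 ]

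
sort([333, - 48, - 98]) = [ - 98, - 48 , 333] 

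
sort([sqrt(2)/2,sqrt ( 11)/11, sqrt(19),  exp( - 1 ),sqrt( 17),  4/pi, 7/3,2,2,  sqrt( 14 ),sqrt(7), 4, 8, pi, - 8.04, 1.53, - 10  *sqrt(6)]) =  [ - 10*sqrt ( 6), - 8.04, sqrt( 11) /11, exp(  -  1 ),  sqrt (2)/2, 4/pi, 1.53,2, 2, 7/3, sqrt( 7 ), pi, sqrt( 14),4, sqrt(17), sqrt ( 19),8 ]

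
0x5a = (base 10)90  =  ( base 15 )60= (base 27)39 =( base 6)230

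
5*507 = 2535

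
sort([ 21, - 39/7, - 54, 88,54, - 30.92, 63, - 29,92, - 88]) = [ - 88 , - 54,-30.92, - 29, - 39/7 , 21, 54,63,88,92]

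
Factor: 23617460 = 2^2* 5^1*1180873^1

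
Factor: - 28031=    - 28031^1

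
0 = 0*8945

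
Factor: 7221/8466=29/34= 2^( - 1 )*17^ ( - 1)*29^1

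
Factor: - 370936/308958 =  - 2^2*3^ (  -  1)*13^(  -  1)*17^( - 1 ) * 199^1= - 796/663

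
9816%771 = 564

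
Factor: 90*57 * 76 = 389880 = 2^3*3^3 * 5^1*19^2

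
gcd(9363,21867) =3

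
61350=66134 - 4784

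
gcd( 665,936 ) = 1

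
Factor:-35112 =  - 2^3*3^1*7^1*11^1*19^1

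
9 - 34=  - 25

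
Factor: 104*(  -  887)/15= - 92248/15 = -2^3*3^( - 1)*5^( - 1 ) * 13^1* 887^1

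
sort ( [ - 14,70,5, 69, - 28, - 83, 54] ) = [ - 83, - 28,-14, 5, 54,69, 70] 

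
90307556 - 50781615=39525941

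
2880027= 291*9897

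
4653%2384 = 2269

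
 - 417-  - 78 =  - 339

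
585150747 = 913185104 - 328034357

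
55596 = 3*18532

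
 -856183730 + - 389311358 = - 1245495088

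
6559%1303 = 44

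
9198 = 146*63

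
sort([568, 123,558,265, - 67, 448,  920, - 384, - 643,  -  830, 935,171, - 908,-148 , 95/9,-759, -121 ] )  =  [ - 908, - 830,- 759, - 643, - 384, - 148, - 121, - 67, 95/9,123, 171, 265,448, 558, 568, 920, 935 ] 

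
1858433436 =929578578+928854858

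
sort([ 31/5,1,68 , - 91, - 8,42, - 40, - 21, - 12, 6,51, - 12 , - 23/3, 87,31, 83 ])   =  [ - 91,-40,-21, - 12 ,- 12, - 8, - 23/3, 1, 6,31/5,31,  42, 51,  68, 83, 87]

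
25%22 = 3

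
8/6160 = 1/770 = 0.00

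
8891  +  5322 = 14213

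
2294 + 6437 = 8731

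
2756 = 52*53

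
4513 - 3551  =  962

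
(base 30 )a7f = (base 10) 9225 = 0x2409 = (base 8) 22011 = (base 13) 4278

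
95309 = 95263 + 46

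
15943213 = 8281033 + 7662180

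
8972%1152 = 908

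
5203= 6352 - 1149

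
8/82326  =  4/41163 = 0.00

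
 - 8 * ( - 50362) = 402896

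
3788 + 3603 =7391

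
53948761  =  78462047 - 24513286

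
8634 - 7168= 1466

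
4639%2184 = 271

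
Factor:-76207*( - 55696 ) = 4244425072 = 2^4*59^2*76207^1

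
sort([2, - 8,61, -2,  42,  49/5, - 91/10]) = [ - 91/10, - 8, - 2,2 , 49/5,42, 61] 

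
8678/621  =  13 + 605/621=13.97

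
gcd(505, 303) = 101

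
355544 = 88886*4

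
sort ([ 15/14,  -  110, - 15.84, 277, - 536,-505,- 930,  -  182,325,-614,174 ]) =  [ - 930,-614, - 536,  -  505, - 182, - 110,  -  15.84,15/14,174,  277, 325]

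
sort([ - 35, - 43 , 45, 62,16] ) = [  -  43,-35, 16 , 45 , 62 ] 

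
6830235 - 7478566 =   -  648331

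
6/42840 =1/7140 = 0.00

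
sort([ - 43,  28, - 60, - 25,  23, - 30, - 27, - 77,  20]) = [  -  77, - 60,- 43 ,-30,-27 ,- 25, 20, 23,  28 ]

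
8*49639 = 397112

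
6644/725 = 9 + 119/725 = 9.16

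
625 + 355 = 980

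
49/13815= 49/13815 = 0.00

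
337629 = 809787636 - 809450007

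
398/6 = 66+1/3 = 66.33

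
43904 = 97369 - 53465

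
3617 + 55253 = 58870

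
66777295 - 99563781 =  - 32786486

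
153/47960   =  153/47960  =  0.00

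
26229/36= 8743/12 = 728.58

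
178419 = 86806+91613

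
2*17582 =35164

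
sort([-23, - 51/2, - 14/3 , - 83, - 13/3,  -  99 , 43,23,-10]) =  [ - 99, - 83, - 51/2, - 23,- 10, - 14/3, - 13/3,  23,  43]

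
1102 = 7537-6435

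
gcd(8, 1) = 1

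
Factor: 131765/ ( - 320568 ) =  - 2^( - 3) * 3^ ( - 1)*5^1*37^( - 1)*73^1  =  - 365/888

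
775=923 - 148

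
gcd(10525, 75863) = 1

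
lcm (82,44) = 1804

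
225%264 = 225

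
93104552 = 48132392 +44972160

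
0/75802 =0 = 0.00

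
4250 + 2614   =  6864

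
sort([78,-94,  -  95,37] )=[ - 95,-94 , 37,78] 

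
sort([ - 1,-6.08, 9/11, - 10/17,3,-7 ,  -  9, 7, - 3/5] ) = [ - 9,- 7 , - 6.08,  -  1, - 3/5, - 10/17,  9/11, 3,7 ]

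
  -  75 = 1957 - 2032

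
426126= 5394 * 79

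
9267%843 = 837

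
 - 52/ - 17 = 52/17=3.06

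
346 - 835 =-489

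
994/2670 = 497/1335 = 0.37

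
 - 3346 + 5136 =1790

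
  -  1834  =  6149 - 7983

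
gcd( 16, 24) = 8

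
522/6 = 87 = 87.00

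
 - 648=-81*8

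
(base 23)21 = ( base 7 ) 65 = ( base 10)47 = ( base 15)32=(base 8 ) 57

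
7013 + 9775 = 16788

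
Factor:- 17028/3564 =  - 3^ ( - 2)*43^1 = - 43/9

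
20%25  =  20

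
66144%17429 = 13857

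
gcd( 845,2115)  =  5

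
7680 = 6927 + 753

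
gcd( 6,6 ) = 6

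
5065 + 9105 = 14170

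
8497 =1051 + 7446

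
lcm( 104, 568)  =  7384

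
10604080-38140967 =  - 27536887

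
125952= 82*1536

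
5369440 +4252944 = 9622384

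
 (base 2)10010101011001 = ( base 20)13i1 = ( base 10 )9561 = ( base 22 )jgd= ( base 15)2c76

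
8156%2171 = 1643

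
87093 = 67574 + 19519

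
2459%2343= 116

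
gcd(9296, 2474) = 2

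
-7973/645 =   -  13  +  412/645  =  -12.36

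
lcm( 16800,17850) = 285600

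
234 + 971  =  1205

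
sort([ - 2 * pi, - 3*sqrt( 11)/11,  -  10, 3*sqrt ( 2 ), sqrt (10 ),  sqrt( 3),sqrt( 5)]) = [ - 10,-2*pi, - 3*sqrt( 11 )/11, sqrt(3), sqrt( 5),sqrt( 10), 3*sqrt( 2)]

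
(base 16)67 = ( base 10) 103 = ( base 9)124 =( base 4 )1213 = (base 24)47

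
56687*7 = 396809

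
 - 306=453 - 759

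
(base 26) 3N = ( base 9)122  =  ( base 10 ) 101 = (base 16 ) 65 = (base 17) 5G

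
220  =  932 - 712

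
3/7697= 3/7697  =  0.00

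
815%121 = 89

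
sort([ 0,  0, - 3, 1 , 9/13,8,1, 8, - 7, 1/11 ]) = [-7 , - 3 , 0,0,1/11, 9/13,1, 1,8, 8 ] 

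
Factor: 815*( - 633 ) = -515895 = - 3^1*5^1*163^1* 211^1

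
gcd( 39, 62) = 1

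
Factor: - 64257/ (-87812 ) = 2^(-2)* 3^1*29^(-1)*757^( - 1 )*21419^1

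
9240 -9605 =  - 365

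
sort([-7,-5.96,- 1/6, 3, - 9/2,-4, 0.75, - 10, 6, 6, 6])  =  [-10,  -  7, - 5.96, -9/2, - 4,  -  1/6,0.75,3, 6, 6, 6]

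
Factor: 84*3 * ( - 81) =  - 20412 = - 2^2*3^6 * 7^1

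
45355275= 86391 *525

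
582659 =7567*77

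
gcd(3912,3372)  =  12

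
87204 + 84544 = 171748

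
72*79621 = 5732712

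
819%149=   74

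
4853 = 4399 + 454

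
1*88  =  88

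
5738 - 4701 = 1037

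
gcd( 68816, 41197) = 1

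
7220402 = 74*97573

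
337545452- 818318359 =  - 480772907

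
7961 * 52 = 413972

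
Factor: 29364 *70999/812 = 521203659/203 = 3^1*7^( - 1)*29^( - 1 )*2447^1*70999^1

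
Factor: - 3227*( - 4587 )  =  3^1*7^1* 11^1 *139^1 * 461^1 = 14802249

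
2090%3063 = 2090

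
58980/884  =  14745/221 = 66.72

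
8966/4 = 4483/2=2241.50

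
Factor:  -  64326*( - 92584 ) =2^4*3^1 * 71^2 * 151^1 * 163^1 = 5955558384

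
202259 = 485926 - 283667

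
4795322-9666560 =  - 4871238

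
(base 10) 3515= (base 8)6673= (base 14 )13d1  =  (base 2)110110111011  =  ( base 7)13151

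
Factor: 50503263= 3^1*16834421^1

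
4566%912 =6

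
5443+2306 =7749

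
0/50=0=0.00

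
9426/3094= 3 + 72/1547 = 3.05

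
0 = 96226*0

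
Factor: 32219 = 11^1*29^1*101^1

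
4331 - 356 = 3975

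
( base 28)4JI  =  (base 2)111001100110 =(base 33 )3cn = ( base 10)3686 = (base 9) 5045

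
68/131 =68/131= 0.52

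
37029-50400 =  - 13371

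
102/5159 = 102/5159= 0.02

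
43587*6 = 261522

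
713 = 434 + 279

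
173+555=728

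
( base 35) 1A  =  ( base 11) 41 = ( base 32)1D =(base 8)55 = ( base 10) 45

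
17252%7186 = 2880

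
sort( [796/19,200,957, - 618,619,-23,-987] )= [ - 987 , -618,-23,796/19,200,619, 957 ] 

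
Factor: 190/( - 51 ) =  - 2^1*3^(  -  1 )*5^1 *17^ ( - 1 )*19^1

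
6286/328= 3143/164 = 19.16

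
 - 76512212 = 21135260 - 97647472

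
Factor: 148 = 2^2*37^1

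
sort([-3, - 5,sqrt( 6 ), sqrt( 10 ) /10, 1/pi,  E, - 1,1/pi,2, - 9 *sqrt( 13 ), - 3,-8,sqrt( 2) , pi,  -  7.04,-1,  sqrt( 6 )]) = [-9*sqrt( 13),-8,-7.04,  -  5, - 3, - 3, - 1,-1,sqrt( 10) /10 , 1/pi,1/pi, sqrt( 2),2,sqrt(6 ),sqrt( 6),E,  pi]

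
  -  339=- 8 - 331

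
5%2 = 1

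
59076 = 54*1094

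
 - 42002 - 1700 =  - 43702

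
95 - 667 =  - 572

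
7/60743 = 7/60743 = 0.00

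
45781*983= 45002723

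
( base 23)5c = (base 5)1002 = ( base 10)127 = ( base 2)1111111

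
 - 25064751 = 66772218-91836969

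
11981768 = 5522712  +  6459056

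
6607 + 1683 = 8290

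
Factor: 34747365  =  3^1*5^1 *23^2*29^1*151^1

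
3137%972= 221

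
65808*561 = 36918288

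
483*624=301392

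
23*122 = 2806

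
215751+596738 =812489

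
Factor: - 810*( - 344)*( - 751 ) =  - 209258640 = - 2^4*3^4*5^1*43^1*751^1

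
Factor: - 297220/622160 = -2^( - 2)*101^( - 1)*193^1= -  193/404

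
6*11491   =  68946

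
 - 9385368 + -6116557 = -15501925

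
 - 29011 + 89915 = 60904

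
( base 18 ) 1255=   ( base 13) 2CBA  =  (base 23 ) C9K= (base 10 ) 6575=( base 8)14657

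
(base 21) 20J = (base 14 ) 485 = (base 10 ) 901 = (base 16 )385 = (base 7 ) 2425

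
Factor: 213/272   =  2^( - 4 )*3^1*17^( - 1 )*71^1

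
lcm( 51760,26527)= 2122160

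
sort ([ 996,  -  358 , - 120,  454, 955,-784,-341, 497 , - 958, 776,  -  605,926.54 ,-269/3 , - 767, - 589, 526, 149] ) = [- 958, - 784,-767, - 605,-589, -358,-341 , - 120, -269/3,149,454, 497, 526,776, 926.54, 955, 996 ] 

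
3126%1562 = 2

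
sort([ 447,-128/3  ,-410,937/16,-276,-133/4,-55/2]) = [ - 410, - 276,-128/3, - 133/4, - 55/2, 937/16, 447 ]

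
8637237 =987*8751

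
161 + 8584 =8745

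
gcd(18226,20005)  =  1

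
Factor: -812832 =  - 2^5*3^1*8467^1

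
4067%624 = 323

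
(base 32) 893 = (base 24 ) EHB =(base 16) 2123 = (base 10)8483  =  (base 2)10000100100011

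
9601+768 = 10369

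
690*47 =32430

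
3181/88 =3181/88 = 36.15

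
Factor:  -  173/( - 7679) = 7^( - 1)*173^1 * 1097^(-1)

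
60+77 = 137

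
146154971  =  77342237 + 68812734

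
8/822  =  4/411 = 0.01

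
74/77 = 74/77 = 0.96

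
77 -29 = 48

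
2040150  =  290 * 7035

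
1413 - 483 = 930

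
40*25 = 1000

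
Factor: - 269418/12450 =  - 5^( - 2 )*541^1 = - 541/25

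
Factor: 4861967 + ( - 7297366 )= - 2435399 = - 47^1*51817^1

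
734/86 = 367/43 = 8.53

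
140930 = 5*28186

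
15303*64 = 979392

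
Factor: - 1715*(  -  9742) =2^1 * 5^1*7^3 * 4871^1  =  16707530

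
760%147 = 25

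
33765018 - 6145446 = 27619572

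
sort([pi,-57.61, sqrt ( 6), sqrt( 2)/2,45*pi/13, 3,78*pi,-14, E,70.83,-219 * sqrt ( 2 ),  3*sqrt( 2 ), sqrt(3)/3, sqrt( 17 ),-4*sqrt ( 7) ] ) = [  -  219*sqrt(2), - 57.61, - 14,-4*sqrt(7),sqrt (3)/3 , sqrt (2) /2, sqrt( 6),E, 3,pi , sqrt( 17),3 * sqrt( 2), 45*pi/13,70.83,78*pi]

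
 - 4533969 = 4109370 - 8643339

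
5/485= 1/97 = 0.01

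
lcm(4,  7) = 28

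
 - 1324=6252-7576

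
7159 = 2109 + 5050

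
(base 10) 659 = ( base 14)351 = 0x293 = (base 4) 22103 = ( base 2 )1010010011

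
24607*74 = 1820918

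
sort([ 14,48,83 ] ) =[14,48 , 83 ] 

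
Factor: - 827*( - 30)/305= 4962/61 = 2^1* 3^1 * 61^( - 1 )*  827^1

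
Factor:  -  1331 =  - 11^3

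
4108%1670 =768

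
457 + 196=653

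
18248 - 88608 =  - 70360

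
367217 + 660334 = 1027551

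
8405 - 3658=4747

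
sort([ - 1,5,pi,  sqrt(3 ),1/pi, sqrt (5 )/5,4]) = [ - 1, 1/pi,  sqrt(5 )/5,sqrt( 3),pi,4,5] 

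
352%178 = 174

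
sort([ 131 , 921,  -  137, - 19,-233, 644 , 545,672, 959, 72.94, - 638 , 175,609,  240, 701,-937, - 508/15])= [ - 937, - 638, - 233 , - 137, - 508/15, - 19, 72.94,  131, 175,  240,  545, 609, 644,672, 701,921,959]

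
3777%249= 42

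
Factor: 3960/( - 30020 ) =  -2^1*3^2*11^1*19^( - 1)*79^(-1)  =  - 198/1501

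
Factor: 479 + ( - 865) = - 386 = - 2^1*193^1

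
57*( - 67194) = -3830058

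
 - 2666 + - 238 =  - 2904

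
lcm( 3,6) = 6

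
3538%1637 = 264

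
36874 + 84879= 121753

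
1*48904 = 48904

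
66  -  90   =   - 24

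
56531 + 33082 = 89613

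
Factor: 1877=1877^1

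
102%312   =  102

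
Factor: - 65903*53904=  - 2^4*3^1*59^1*1117^1*1123^1 =- 3552435312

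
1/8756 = 1/8756 = 0.00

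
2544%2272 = 272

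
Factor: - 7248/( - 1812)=2^2 = 4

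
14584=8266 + 6318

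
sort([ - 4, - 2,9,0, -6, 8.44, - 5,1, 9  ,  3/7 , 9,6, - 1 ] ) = [ - 6, - 5, - 4, - 2, - 1,0, 3/7,1,6,8.44 , 9,9,9] 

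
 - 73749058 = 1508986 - 75258044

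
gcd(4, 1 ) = 1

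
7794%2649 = 2496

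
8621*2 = 17242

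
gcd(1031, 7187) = 1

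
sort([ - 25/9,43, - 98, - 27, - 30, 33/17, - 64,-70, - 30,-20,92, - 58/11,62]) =[ - 98, - 70,- 64 , - 30, - 30 , - 27,-20 , - 58/11, - 25/9,  33/17, 43, 62,92]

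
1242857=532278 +710579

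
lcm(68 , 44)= 748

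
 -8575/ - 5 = 1715/1 = 1715.00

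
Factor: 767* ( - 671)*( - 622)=320116654 = 2^1*11^1*13^1 * 59^1* 61^1*311^1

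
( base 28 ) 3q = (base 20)5a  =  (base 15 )75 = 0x6e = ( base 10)110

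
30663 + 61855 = 92518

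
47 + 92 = 139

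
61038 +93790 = 154828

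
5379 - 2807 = 2572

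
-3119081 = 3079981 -6199062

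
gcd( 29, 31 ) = 1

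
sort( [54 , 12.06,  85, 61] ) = [ 12.06, 54, 61,  85]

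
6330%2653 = 1024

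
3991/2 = 1995+1/2  =  1995.50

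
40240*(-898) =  - 36135520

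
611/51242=611/51242 = 0.01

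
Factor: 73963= 37^1*1999^1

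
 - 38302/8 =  - 4788 + 1/4 = - 4787.75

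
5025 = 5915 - 890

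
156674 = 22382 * 7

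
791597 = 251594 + 540003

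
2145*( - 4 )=-8580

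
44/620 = 11/155 = 0.07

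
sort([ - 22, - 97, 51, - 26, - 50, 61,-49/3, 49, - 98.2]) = [ - 98.2,  -  97, - 50, - 26,- 22, - 49/3, 49,51,61] 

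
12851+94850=107701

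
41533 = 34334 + 7199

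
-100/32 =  - 4 + 7/8 =- 3.12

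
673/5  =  134 + 3/5 = 134.60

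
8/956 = 2/239 = 0.01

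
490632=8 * 61329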